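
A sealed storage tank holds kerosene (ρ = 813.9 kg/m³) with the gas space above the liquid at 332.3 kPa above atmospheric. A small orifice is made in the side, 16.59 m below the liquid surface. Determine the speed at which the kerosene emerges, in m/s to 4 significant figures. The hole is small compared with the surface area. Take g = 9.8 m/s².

v = 33.79 m/s

Take point 1 at the surface (v₁ ≈ 0) and point 2 at the hole (at atmospheric pressure). Bernoulli: P₁ + ρg h = P_atm + ½ρv₂².
With P₁ − P_atm = 332300 Pa, v₂ = √(2gh + 2ΔP/ρ) = √(2·9.8·16.59 + 2·332300/813.9) = 33.79 m/s.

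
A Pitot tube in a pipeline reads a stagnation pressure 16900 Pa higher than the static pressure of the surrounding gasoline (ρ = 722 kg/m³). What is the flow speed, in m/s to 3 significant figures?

The dynamic pressure equals the rise in static pressure at the stagnation point: ΔP = ½ρv².
v = √(2ΔP/ρ) = √(2·16900/722) = 6.84 m/s.

6.84 m/s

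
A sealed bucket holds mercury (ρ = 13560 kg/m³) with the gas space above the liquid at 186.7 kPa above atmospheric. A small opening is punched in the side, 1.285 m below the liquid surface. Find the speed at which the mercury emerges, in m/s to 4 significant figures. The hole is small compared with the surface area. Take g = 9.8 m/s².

v = 7.261 m/s

Take point 1 at the surface (v₁ ≈ 0) and point 2 at the hole (at atmospheric pressure). Bernoulli: P₁ + ρg h = P_atm + ½ρv₂².
With P₁ − P_atm = 186700 Pa, v₂ = √(2gh + 2ΔP/ρ) = √(2·9.8·1.285 + 2·186700/13560) = 7.261 m/s.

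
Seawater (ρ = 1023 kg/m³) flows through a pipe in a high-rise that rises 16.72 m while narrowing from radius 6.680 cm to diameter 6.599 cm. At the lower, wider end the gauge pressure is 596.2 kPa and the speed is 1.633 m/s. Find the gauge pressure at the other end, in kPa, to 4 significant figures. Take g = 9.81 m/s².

The volume flow rate is constant, so v₂ = (A₁/A₂)v₁ = (140.2/34.20)·1.633 = 6.693 m/s.
Energy conservation along the streamline gives P₂ = P₁ − ½ρ(v₂² − v₁²) − ρg(h₂ − h₁).
P₂ = 596200 + ½·1023·(1.633² − 6.693²) − 1023·9.81·(+16.72) = 596200 + (-21550) − (167800) = 406900 Pa.

P₂ = 406.9 kPa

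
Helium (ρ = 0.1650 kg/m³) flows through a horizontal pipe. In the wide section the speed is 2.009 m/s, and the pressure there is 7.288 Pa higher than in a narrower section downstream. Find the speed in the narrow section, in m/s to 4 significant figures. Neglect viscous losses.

With h₁ = h₂, rearranging Bernoulli gives v₂ = √(v₁² + 2ΔP/ρ).
v₂ = √(2.009² + 2·7.288/0.1650) = √(4.036 + 88.34) = 9.611 m/s.

v₂ = 9.611 m/s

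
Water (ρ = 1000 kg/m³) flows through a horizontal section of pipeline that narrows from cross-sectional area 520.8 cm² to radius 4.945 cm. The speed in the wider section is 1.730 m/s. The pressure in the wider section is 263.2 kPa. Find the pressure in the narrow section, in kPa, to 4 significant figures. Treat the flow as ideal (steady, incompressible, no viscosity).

P₂ ≈ 195.9 kPa

By continuity, v₂ = v₁·A₁/A₂ = 1.730·(520.8/76.82) = 11.73 m/s.
The pipe is horizontal, so Bernoulli reduces to P₁ + ½ρv₁² = P₂ + ½ρv₂².
P₂ = P₁ − ½ρ(v₂² − v₁²) = 263200 − ½·1000·(11.73² − 1.730²) = 263200 − 67280 = 195900 Pa.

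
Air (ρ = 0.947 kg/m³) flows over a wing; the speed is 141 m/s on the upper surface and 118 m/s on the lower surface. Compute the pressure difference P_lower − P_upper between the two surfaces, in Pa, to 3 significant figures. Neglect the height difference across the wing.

2820 Pa

With negligible Δh, P + ½ρv² is constant, so P_low − P_up = ½ρ(v_up² − v_low²).
ΔP = ½·0.947·(141² − 118²) = 2820 Pa.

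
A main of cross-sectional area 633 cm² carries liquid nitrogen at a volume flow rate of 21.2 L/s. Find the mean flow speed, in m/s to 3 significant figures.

Q = 21.2 L/s = 0.0212 m³/s.
v = Q/A = 0.0212 / 0.0633 = 0.335 m/s.

0.335 m/s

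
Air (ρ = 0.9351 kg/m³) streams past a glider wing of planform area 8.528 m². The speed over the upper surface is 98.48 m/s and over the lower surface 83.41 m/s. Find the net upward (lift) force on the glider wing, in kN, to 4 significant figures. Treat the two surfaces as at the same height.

From P + ½ρv² = const at equal height, P_low − P_up = ½ρ(v_up² − v_low²).
ΔP = ½·0.9351·(98.48² − 83.41²) = 1282 Pa.
Lift = ΔP · A = 1282 × 8.528 = 10930 N.

F = 10.93 kN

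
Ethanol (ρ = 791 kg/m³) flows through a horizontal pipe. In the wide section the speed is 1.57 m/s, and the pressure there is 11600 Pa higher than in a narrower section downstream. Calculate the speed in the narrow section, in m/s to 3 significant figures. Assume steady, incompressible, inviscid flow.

With h₁ = h₂, rearranging Bernoulli gives v₂ = √(v₁² + 2ΔP/ρ).
v₂ = √(1.57² + 2·11600/791) = √(2.46 + 29.3) = 5.64 m/s.

v₂ ≈ 5.64 m/s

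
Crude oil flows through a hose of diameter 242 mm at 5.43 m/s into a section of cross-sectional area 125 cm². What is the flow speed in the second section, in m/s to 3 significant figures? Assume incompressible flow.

Mass conservation (A₁v₁ = A₂v₂) gives v₂ = 5.43 × 460/125 = 20.0 m/s.

v₂ = 20.0 m/s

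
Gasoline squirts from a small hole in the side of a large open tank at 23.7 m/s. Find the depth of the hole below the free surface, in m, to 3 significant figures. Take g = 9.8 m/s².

For a small hole in a large open tank, ½v² = gh, giving h = v²/(2g).
h = 23.7²/(2·9.8) = 562/19.60 = 28.7 m.

28.7 m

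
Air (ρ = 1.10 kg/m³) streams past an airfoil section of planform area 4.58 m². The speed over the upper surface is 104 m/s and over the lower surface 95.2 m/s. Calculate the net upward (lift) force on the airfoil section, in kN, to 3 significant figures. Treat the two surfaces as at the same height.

F ≈ 4.42 kN

The faster flow above has the lower pressure; Bernoulli (same height) gives ΔP = ½ρ(v_up² − v_low²).
ΔP = ½·1.10·(104² − 95.2²) = 964 Pa.
Lift = ΔP · A = 964 × 4.58 = 4420 N.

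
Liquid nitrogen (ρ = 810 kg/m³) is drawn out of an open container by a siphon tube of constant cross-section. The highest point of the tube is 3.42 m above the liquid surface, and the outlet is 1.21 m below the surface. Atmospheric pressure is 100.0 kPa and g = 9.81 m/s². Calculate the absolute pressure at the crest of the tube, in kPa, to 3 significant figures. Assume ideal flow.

The outlet speed comes from Torricelli: v = √(2g·1.21) = 4.87 m/s.
Continuity keeps v the same throughout the tube; from surface to crest, P_atm + 0 = P_top + ½ρv² + ρg·h_top.
P_top = 100000 − ½·810·4.87² − 810·9.81·3.42 = 63200 Pa.

P_top = 63.2 kPa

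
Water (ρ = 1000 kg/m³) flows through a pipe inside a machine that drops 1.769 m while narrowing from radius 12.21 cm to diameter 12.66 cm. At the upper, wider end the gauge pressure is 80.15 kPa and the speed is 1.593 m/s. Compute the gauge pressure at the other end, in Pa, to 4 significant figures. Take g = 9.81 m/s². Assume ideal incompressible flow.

The volume flow rate is constant, so v₂ = (A₁/A₂)v₁ = (468.4/125.9)·1.593 = 5.927 m/s.
Bernoulli: P₁ + ½ρv₁² + ρg h₁ = P₂ + ½ρv₂² + ρg h₂, so P₂ = P₁ + ½ρ(v₁² − v₂²) − ρg(h₂ − h₁).
P₂ = 80150 + ½·1000·(1.593² − 5.927²) − 1000·9.81·(−1.769) = 80150 + (-16300) − (-17350) = 81210 Pa.

P₂ ≈ 81210 Pa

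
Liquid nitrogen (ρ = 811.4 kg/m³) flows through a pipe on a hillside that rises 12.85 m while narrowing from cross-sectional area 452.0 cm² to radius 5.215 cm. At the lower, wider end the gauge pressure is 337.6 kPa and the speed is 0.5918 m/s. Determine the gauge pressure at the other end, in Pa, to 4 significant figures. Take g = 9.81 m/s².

By continuity, v₂ = v₁·A₁/A₂ = 0.5918·(452.0/85.44) = 3.131 m/s.
Applying Bernoulli between the two ends and solving for P₂: P₂ = P₁ + ½ρ(v₁² − v₂²) − ρgΔh.
P₂ = 337600 + ½·811.4·(0.5918² − 3.131²) − 811.4·9.81·(+12.85) = 337600 + (-3835) − (102300) = 231500 Pa.

P₂ ≈ 231500 Pa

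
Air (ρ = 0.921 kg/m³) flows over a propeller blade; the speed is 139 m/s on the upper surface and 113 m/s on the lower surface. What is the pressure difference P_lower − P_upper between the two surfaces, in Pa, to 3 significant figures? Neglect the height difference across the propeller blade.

Bernoulli (same height): P_lower − P_upper = ½ρ(v_upper² − v_lower²).
ΔP = ½·0.921·(139² − 113²) = 3020 Pa.

3020 Pa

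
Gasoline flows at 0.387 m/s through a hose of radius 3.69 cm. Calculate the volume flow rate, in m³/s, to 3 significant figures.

Q = A·v = 0.00428 m² × 0.387 m/s = 0.00166 m³/s.

Q = 0.00166 m³/s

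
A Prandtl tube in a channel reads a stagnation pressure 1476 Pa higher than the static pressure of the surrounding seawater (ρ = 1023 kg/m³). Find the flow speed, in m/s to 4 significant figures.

v = 1.699 m/s

Bernoulli between the free stream and the stagnation point: ½ρv² = P_stag − P_static.
v = √(2ΔP/ρ) = √(2·1476/1023) = 1.699 m/s.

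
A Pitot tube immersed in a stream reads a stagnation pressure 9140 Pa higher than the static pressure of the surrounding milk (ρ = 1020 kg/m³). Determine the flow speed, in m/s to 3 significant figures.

At the stagnation point the flow is brought to rest, so Bernoulli gives P_stag − P_static = ½ρv².
v = √(2ΔP/ρ) = √(2·9140/1020) = 4.23 m/s.

v ≈ 4.23 m/s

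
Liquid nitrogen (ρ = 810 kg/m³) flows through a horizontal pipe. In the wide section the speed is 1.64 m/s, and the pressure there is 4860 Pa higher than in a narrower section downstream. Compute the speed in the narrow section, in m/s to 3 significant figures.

Along the level pipe P + ½ρv² is conserved, hence v₂² = v₁² + 2(P₁ − P₂)/ρ.
v₂ = √(1.64² + 2·4860/810) = √(2.69 + 12.0) = 3.83 m/s.

v₂ ≈ 3.83 m/s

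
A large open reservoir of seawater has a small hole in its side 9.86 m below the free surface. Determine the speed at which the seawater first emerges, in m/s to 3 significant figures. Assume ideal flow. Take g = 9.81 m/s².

Bernoulli from surface to hole (P equal, v_surface ≈ 0): v = √(2gh) = √(2×9.81×9.86) = 13.9 m/s.

v ≈ 13.9 m/s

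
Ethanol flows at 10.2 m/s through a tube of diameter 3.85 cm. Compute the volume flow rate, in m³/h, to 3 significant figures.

Q = A·v = 0.00116 m² × 10.2 m/s = 0.0119 m³/s.
Converting: 0.0119 m³/s × 3600 = 42.7 m³/h.

Q ≈ 42.7 m³/h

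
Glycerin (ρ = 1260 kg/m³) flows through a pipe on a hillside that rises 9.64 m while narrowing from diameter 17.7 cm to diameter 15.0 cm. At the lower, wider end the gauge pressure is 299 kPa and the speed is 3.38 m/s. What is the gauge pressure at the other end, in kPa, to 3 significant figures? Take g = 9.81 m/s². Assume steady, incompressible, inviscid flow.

P₂ = 173 kPa

Continuity gives A₁v₁ = A₂v₂, so v₂ = (246 cm²)/(177 cm²) × 3.38 m/s = 4.71 m/s.
Bernoulli: P₁ + ½ρv₁² + ρg h₁ = P₂ + ½ρv₂² + ρg h₂, so P₂ = P₁ + ½ρ(v₁² − v₂²) − ρg(h₂ − h₁).
P₂ = 299000 + ½·1260·(3.38² − 4.71²) − 1260·9.81·(+9.64) = 299000 + (-6760) − (119000) = 173000 Pa.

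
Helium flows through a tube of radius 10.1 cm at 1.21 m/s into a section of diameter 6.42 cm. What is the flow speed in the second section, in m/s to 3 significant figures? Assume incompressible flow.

Continuity gives A₁v₁ = A₂v₂, so v₂ = (320 cm²)/(32.4 cm²) × 1.21 m/s = 12.0 m/s.

v₂ ≈ 12.0 m/s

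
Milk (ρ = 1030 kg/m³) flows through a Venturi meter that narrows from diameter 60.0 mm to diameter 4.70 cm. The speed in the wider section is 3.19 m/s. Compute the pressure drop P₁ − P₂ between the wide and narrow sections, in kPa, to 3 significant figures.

ΔP ≈ 8.68 kPa

Continuity gives A₁v₁ = A₂v₂, so v₂ = (28.3 cm²)/(17.3 cm²) × 3.19 m/s = 5.20 m/s.
The pipe is horizontal, so Bernoulli reduces to P₁ + ½ρv₁² = P₂ + ½ρv₂².
P₁ − P₂ = ½·1030·(5.20² − 3.19²) = ½·1030·16.9 = 8680 Pa.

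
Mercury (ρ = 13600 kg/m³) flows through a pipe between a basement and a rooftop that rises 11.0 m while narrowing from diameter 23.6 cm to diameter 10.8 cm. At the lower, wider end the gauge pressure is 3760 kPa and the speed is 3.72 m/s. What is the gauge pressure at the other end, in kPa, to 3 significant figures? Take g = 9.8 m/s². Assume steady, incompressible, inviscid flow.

P₂ ≈ 242 kPa

By continuity, v₂ = v₁·A₁/A₂ = 3.72·(437/91.6) = 17.8 m/s.
Applying Bernoulli between the two ends and solving for P₂: P₂ = P₁ + ½ρ(v₁² − v₂²) − ρgΔh.
P₂ = 3760000 + ½·13600·(3.72² − 17.8²) − 13600·9.8·(+11.0) = 3760000 + (-2050000) − (1470000) = 242000 Pa.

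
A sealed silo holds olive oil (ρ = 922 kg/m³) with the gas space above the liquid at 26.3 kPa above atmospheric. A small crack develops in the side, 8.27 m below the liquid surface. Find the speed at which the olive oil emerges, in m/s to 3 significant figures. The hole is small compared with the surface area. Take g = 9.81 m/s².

Take point 1 at the surface (v₁ ≈ 0) and point 2 at the hole (at atmospheric pressure). Bernoulli: P₁ + ρg h = P_atm + ½ρv₂².
With P₁ − P_atm = 26300 Pa, v₂ = √(2gh + 2ΔP/ρ) = √(2·9.81·8.27 + 2·26300/922) = 14.8 m/s.

v ≈ 14.8 m/s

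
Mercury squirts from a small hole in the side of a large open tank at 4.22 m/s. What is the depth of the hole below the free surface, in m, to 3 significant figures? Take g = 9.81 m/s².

h ≈ 0.908 m

For a small hole in a large open tank, ½v² = gh, giving h = v²/(2g).
h = 4.22²/(2·9.81) = 17.8/19.62 = 0.908 m.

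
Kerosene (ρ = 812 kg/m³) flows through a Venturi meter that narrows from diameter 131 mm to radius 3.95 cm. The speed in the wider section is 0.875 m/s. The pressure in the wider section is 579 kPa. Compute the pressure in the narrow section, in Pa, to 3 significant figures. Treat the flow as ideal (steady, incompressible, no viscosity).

By continuity, v₂ = v₁·A₁/A₂ = 0.875·(135/49.0) = 2.41 m/s.
The pipe is horizontal, so Bernoulli reduces to P₁ + ½ρv₁² = P₂ + ½ρv₂².
P₂ = P₁ − ½ρ(v₂² − v₁²) = 579000 − ½·812·(2.41² − 0.875²) = 579000 − 2040 = 577000 Pa.

P₂ ≈ 577000 Pa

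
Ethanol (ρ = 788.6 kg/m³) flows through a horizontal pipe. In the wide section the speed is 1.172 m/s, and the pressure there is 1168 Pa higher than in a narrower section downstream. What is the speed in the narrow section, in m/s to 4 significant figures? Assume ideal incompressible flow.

v₂ ≈ 2.082 m/s

With h₁ = h₂, rearranging Bernoulli gives v₂ = √(v₁² + 2ΔP/ρ).
v₂ = √(1.172² + 2·1168/788.6) = √(1.374 + 2.962) = 2.082 m/s.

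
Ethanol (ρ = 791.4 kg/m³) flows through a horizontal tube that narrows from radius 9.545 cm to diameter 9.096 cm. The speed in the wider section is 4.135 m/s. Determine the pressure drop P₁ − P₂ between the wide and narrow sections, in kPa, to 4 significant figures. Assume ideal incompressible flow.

By continuity, v₂ = v₁·A₁/A₂ = 4.135·(286.2/64.98) = 18.21 m/s.
Along the horizontal streamline, P + ½ρv² is constant.
P₁ − P₂ = ½·791.4·(18.21² − 4.135²) = ½·791.4·314.6 = 124500 Pa.

ΔP ≈ 124.5 kPa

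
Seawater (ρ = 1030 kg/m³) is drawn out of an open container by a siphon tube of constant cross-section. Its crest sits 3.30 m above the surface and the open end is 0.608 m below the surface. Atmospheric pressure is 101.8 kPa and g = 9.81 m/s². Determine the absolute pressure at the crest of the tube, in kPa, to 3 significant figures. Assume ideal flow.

P_top = 62.3 kPa

The outlet speed comes from Torricelli: v = √(2g·0.608) = 3.45 m/s.
The bore is uniform, so the speed at the crest is the same v. Bernoulli surface→crest: P_atm = P_top + ½ρv² + ρg·h_top.
P_top = 101800 − ½·1030·3.45² − 1030·9.81·3.30 = 62300 Pa.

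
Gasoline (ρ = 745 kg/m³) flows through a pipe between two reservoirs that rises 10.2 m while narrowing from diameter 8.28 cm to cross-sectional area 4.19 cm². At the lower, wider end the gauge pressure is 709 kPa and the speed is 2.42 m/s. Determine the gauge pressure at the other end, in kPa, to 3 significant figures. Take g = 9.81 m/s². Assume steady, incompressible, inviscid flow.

276 kPa

Continuity gives A₁v₁ = A₂v₂, so v₂ = (53.8 cm²)/(4.19 cm²) × 2.42 m/s = 31.1 m/s.
Bernoulli: P₁ + ½ρv₁² + ρg h₁ = P₂ + ½ρv₂² + ρg h₂, so P₂ = P₁ + ½ρ(v₁² − v₂²) − ρg(h₂ − h₁).
P₂ = 709000 + ½·745·(2.42² − 31.1²) − 745·9.81·(+10.2) = 709000 + (-358000) − (74500) = 276000 Pa.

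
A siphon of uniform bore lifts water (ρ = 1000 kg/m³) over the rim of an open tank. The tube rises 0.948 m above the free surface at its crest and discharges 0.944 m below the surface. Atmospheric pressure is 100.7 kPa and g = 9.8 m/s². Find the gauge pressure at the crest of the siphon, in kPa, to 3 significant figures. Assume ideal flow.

The outlet speed comes from Torricelli: v = √(2g·0.944) = 4.30 m/s.
The bore is uniform, so the speed at the crest is the same v. Bernoulli surface→crest: P_atm = P_top + ½ρv² + ρg·h_top.
P_top = 100700 − ½·1000·4.30² − 1000·9.8·0.948 = 82200 Pa. So P_gauge = P_top − P_atm = -18500 Pa.

P_gauge = -18.5 kPa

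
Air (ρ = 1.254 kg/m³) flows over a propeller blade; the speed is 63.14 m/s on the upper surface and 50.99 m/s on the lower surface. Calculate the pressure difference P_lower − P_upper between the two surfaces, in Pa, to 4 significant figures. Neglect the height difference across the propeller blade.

869.4 Pa

Bernoulli (same height): P_lower − P_upper = ½ρ(v_upper² − v_lower²).
ΔP = ½·1.254·(63.14² − 50.99²) = 869.4 Pa.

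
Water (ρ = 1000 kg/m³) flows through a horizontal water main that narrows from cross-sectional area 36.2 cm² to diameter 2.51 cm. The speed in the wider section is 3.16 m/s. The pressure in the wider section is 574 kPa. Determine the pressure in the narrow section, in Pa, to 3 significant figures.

Mass conservation (A₁v₁ = A₂v₂) gives v₂ = 3.16 × 36.2/4.95 = 23.1 m/s.
Bernoulli (h₁ = h₂): P₁ − P₂ = ½ρ(v₂² − v₁²).
P₂ = P₁ − ½ρ(v₂² − v₁²) = 574000 − ½·1000·(23.1² − 3.16²) = 574000 − 262000 = 312000 Pa.

312000 Pa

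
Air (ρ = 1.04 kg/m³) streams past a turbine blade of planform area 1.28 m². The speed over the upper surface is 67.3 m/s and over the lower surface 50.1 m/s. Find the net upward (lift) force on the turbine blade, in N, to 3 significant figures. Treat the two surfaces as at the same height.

1340 N

From P + ½ρv² = const at equal height, P_low − P_up = ½ρ(v_up² − v_low²).
ΔP = ½·1.04·(67.3² − 50.1²) = 1050 Pa.
Lift = ΔP · A = 1050 × 1.28 = 1340 N.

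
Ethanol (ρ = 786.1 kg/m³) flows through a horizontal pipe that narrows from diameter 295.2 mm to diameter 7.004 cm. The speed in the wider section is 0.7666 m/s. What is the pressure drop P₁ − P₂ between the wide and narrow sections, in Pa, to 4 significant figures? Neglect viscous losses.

72660 Pa

The volume flow rate is constant, so v₂ = (A₁/A₂)v₁ = (684.4/38.53)·0.7666 = 13.62 m/s.
With no height change, Bernoulli's equation is P₁ + ½ρv₁² = P₂ + ½ρv₂².
P₁ − P₂ = ½·786.1·(13.62² − 0.7666²) = ½·786.1·184.9 = 72660 Pa.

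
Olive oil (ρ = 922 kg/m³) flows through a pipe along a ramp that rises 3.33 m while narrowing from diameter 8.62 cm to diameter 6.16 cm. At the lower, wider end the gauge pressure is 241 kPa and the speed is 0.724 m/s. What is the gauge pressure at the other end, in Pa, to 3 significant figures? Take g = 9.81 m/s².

P₂ ≈ 210000 Pa

By continuity, v₂ = v₁·A₁/A₂ = 0.724·(58.4/29.8) = 1.42 m/s.
Bernoulli: P₁ + ½ρv₁² + ρg h₁ = P₂ + ½ρv₂² + ρg h₂, so P₂ = P₁ + ½ρ(v₁² − v₂²) − ρg(h₂ − h₁).
P₂ = 241000 + ½·922·(0.724² − 1.42²) − 922·9.81·(+3.33) = 241000 + (-685) − (30100) = 210000 Pa.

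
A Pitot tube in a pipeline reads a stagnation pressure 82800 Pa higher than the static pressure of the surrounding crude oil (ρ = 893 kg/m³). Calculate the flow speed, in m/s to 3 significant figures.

The dynamic pressure equals the rise in static pressure at the stagnation point: ΔP = ½ρv².
v = √(2ΔP/ρ) = √(2·82800/893) = 13.6 m/s.

v ≈ 13.6 m/s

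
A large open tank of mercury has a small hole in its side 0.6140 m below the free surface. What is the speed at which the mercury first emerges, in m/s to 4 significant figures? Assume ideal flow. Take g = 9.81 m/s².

Bernoulli from surface to hole (P equal, v_surface ≈ 0): v = √(2gh) = √(2×9.81×0.6140) = 3.471 m/s.

v ≈ 3.471 m/s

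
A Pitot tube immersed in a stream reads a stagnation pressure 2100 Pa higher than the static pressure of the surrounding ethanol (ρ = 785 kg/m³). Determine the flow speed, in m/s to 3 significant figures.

The dynamic pressure equals the rise in static pressure at the stagnation point: ΔP = ½ρv².
v = √(2ΔP/ρ) = √(2·2100/785) = 2.31 m/s.

v ≈ 2.31 m/s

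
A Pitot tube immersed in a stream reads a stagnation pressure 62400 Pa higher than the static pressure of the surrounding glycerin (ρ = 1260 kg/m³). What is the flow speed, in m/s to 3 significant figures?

v ≈ 9.95 m/s

At the stagnation point the flow is brought to rest, so Bernoulli gives P_stag − P_static = ½ρv².
v = √(2ΔP/ρ) = √(2·62400/1260) = 9.95 m/s.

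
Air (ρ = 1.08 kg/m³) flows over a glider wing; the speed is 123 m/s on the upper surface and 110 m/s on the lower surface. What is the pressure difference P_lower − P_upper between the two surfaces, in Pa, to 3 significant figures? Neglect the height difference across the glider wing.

The pressure is lower where the speed is higher: ΔP = ½ρ(v_up² − v_low²).
ΔP = ½·1.08·(123² − 110²) = 1640 Pa.

ΔP = 1640 Pa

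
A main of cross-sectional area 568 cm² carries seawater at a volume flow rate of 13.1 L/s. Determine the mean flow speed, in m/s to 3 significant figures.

v ≈ 0.231 m/s

Q = 13.1 L/s = 0.0131 m³/s.
v = Q/A = 0.0131 / 0.0568 = 0.231 m/s.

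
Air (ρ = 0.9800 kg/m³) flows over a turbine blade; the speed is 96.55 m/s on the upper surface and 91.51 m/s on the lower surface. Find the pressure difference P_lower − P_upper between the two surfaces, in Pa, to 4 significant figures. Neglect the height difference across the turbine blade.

464.4 Pa

Bernoulli (same height): P_lower − P_upper = ½ρ(v_upper² − v_lower²).
ΔP = ½·0.9800·(96.55² − 91.51²) = 464.4 Pa.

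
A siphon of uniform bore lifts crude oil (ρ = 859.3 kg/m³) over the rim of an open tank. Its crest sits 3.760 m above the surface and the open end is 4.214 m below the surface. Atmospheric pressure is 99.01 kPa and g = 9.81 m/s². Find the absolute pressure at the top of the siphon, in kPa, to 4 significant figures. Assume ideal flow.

From the surface to the outlet (both open to atmosphere, surface at rest): v = √(2g·h_out) = √(2·9.81·4.214) = 9.093 m/s.
The bore is uniform, so the speed at the crest is the same v. Bernoulli surface→crest: P_atm = P_top + ½ρv² + ρg·h_top.
P_top = 99010 − ½·859.3·9.093² − 859.3·9.81·3.760 = 31790 Pa.

P_top = 31.79 kPa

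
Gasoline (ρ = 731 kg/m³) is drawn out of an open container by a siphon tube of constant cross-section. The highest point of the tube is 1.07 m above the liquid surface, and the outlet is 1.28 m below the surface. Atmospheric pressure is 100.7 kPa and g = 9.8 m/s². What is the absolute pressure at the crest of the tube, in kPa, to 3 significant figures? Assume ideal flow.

Bernoulli surface→outlet gives ½v² = g·h_out, so v = √(2·9.8·1.28) = 5.01 m/s.
The bore is uniform, so the speed at the crest is the same v. Bernoulli surface→crest: P_atm = P_top + ½ρv² + ρg·h_top.
P_top = 100700 − ½·731·5.01² − 731·9.8·1.07 = 83900 Pa.

83.9 kPa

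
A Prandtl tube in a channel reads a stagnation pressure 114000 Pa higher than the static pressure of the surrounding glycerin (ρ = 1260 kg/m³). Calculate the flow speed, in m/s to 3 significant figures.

13.5 m/s

Bernoulli between the free stream and the stagnation point: ½ρv² = P_stag − P_static.
v = √(2ΔP/ρ) = √(2·114000/1260) = 13.5 m/s.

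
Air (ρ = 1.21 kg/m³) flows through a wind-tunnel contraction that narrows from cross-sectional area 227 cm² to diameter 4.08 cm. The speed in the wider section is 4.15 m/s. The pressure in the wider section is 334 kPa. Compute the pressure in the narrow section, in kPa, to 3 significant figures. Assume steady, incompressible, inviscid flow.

P₂ ≈ 331 kPa

Mass conservation (A₁v₁ = A₂v₂) gives v₂ = 4.15 × 227/13.1 = 72.1 m/s.
The pipe is horizontal, so Bernoulli reduces to P₁ + ½ρv₁² = P₂ + ½ρv₂².
P₂ = P₁ − ½ρ(v₂² − v₁²) = 334000 − ½·1.21·(72.1² − 4.15²) = 334000 − 3130 = 331000 Pa.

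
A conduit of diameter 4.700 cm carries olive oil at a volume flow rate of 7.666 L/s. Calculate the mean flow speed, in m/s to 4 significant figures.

Q = 7.666 L/s = 0.007666 m³/s.
v = Q/A = 0.007666 / 0.001735 = 4.419 m/s.

v = 4.419 m/s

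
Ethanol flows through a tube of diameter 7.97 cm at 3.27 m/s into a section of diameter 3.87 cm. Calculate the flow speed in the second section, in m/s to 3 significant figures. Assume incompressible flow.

Continuity gives A₁v₁ = A₂v₂, so v₂ = (49.9 cm²)/(11.8 cm²) × 3.27 m/s = 13.9 m/s.

v₂ ≈ 13.9 m/s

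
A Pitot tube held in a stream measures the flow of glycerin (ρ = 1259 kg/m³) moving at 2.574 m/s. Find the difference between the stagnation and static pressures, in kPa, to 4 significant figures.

Bernoulli between the free stream and the stagnation point: ½ρv² = P_stag − P_static.
ΔP = ½·1259·2.574² = 4171 Pa.

ΔP = 4.171 kPa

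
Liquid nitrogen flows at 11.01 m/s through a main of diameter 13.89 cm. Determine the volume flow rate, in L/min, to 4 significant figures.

Q = A·v = 0.01515 m² × 11.01 m/s = 0.1668 m³/s.
Converting: 0.1668 m³/s × 60000 = 10010 L/min.

Q = 10010 L/min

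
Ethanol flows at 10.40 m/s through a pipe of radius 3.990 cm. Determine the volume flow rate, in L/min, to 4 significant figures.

Q ≈ 3121 L/min

Q = A·v = 0.005001 m² × 10.40 m/s = 0.05202 m³/s.
Converting: 0.05202 m³/s × 60000 = 3121 L/min.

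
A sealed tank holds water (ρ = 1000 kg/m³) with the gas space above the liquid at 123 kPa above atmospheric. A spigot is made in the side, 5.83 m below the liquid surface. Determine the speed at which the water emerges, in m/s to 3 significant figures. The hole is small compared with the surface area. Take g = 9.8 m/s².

v = 19.0 m/s

Take point 1 at the surface (v₁ ≈ 0) and point 2 at the hole (at atmospheric pressure). Bernoulli: P₁ + ρg h = P_atm + ½ρv₂².
With P₁ − P_atm = 123000 Pa, v₂ = √(2gh + 2ΔP/ρ) = √(2·9.8·5.83 + 2·123000/1000) = 19.0 m/s.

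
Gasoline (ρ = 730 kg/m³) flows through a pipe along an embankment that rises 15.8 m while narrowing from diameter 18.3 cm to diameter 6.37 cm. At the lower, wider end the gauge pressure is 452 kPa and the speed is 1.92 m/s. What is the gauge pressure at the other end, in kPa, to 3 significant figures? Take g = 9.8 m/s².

The volume flow rate is constant, so v₂ = (A₁/A₂)v₁ = (263/31.9)·1.92 = 15.8 m/s.
Energy conservation along the streamline gives P₂ = P₁ − ½ρ(v₂² − v₁²) − ρg(h₂ − h₁).
P₂ = 452000 + ½·730·(1.92² − 15.8²) − 730·9.8·(+15.8) = 452000 + (-90300) − (113000) = 249000 Pa.

249 kPa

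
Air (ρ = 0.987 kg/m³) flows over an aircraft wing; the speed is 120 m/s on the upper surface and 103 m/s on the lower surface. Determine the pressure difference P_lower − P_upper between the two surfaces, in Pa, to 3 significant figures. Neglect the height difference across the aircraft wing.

ΔP ≈ 1870 Pa

The pressure is lower where the speed is higher: ΔP = ½ρ(v_up² − v_low²).
ΔP = ½·0.987·(120² − 103²) = 1870 Pa.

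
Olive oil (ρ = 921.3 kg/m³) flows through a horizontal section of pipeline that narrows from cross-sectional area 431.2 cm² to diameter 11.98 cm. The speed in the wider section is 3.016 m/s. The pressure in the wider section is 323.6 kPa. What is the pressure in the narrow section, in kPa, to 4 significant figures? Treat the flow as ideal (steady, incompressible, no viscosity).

The volume flow rate is constant, so v₂ = (A₁/A₂)v₁ = (431.2/112.7)·3.016 = 11.54 m/s.
Along the horizontal streamline, P + ½ρv² is constant.
P₂ = P₁ − ½ρ(v₂² − v₁²) = 323600 − ½·921.3·(11.54² − 3.016²) = 323600 − 57130 = 266500 Pa.

P₂ ≈ 266.5 kPa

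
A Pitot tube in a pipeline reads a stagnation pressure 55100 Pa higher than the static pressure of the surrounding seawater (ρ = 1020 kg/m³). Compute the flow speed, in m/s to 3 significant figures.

Bernoulli between the free stream and the stagnation point: ½ρv² = P_stag − P_static.
v = √(2ΔP/ρ) = √(2·55100/1020) = 10.4 m/s.

v ≈ 10.4 m/s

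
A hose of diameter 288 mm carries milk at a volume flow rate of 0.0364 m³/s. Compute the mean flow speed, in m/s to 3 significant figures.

Q = 0.0364 m³/s = 0.0364 m³/s.
v = Q/A = 0.0364 / 0.0651 = 0.559 m/s.

v = 0.559 m/s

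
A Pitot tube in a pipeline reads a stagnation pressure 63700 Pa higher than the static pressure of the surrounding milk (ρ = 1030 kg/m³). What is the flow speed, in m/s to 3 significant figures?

The dynamic pressure equals the rise in static pressure at the stagnation point: ΔP = ½ρv².
v = √(2ΔP/ρ) = √(2·63700/1030) = 11.1 m/s.

11.1 m/s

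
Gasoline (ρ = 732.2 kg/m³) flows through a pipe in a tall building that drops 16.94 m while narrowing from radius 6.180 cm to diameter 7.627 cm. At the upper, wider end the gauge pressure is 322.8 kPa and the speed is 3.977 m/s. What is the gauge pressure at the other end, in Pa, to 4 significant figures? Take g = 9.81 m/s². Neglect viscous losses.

410300 Pa

The volume flow rate is constant, so v₂ = (A₁/A₂)v₁ = (120.0/45.69)·3.977 = 10.44 m/s.
Bernoulli: P₁ + ½ρv₁² + ρg h₁ = P₂ + ½ρv₂² + ρg h₂, so P₂ = P₁ + ½ρ(v₁² − v₂²) − ρg(h₂ − h₁).
P₂ = 322800 + ½·732.2·(3.977² − 10.44²) − 732.2·9.81·(−16.94) = 322800 + (-34150) − (-121700) = 410300 Pa.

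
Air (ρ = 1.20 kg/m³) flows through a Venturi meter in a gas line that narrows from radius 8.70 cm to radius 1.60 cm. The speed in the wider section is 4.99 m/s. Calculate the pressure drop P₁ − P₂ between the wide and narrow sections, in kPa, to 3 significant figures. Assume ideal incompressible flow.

ΔP ≈ 13.0 kPa

Continuity gives A₁v₁ = A₂v₂, so v₂ = (238 cm²)/(8.04 cm²) × 4.99 m/s = 148 m/s.
With no height change, Bernoulli's equation is P₁ + ½ρv₁² = P₂ + ½ρv₂².
P₁ − P₂ = ½·1.20·(148² − 4.99²) = ½·1.20·21700 = 13000 Pa.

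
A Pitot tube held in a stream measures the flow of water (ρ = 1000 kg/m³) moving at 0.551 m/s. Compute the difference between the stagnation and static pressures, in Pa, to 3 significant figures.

ΔP ≈ 152 Pa

Bernoulli between the free stream and the stagnation point: ½ρv² = P_stag − P_static.
ΔP = ½·1000·0.551² = 152 Pa.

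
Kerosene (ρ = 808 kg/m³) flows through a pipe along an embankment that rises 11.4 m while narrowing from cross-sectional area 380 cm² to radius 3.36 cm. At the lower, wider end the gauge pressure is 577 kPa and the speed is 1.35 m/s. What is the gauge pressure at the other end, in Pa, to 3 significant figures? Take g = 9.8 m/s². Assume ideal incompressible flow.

Continuity gives A₁v₁ = A₂v₂, so v₂ = (380 cm²)/(35.5 cm²) × 1.35 m/s = 14.5 m/s.
Bernoulli: P₁ + ½ρv₁² + ρg h₁ = P₂ + ½ρv₂² + ρg h₂, so P₂ = P₁ + ½ρ(v₁² − v₂²) − ρg(h₂ − h₁).
P₂ = 577000 + ½·808·(1.35² − 14.5²) − 808·9.8·(+11.4) = 577000 + (-83800) − (90300) = 403000 Pa.

P₂ ≈ 403000 Pa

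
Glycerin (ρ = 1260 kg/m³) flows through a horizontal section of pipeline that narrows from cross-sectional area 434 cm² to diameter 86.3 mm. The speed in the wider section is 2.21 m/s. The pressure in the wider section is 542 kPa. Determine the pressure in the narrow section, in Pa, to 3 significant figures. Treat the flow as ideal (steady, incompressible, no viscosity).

376000 Pa

The volume flow rate is constant, so v₂ = (A₁/A₂)v₁ = (434/58.5)·2.21 = 16.4 m/s.
The pipe is horizontal, so Bernoulli reduces to P₁ + ½ρv₁² = P₂ + ½ρv₂².
P₂ = P₁ − ½ρ(v₂² − v₁²) = 542000 − ½·1260·(16.4² − 2.21²) = 542000 − 166000 = 376000 Pa.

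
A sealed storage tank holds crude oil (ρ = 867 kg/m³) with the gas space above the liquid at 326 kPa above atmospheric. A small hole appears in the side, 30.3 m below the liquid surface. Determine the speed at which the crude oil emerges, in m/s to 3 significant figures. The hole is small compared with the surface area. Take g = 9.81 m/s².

v ≈ 36.7 m/s

Take point 1 at the surface (v₁ ≈ 0) and point 2 at the hole (at atmospheric pressure). Bernoulli: P₁ + ρg h = P_atm + ½ρv₂².
With P₁ − P_atm = 326000 Pa, v₂ = √(2gh + 2ΔP/ρ) = √(2·9.81·30.3 + 2·326000/867) = 36.7 m/s.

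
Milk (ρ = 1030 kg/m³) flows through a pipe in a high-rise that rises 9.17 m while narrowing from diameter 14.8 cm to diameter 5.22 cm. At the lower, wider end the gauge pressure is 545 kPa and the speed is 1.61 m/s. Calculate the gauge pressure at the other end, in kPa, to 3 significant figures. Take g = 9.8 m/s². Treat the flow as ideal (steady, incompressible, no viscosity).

P₂ ≈ 368 kPa

By continuity, v₂ = v₁·A₁/A₂ = 1.61·(172/21.4) = 12.9 m/s.
Bernoulli: P₁ + ½ρv₁² + ρg h₁ = P₂ + ½ρv₂² + ρg h₂, so P₂ = P₁ + ½ρ(v₁² − v₂²) − ρg(h₂ − h₁).
P₂ = 545000 + ½·1030·(1.61² − 12.9²) − 1030·9.8·(+9.17) = 545000 + (-84900) − (92600) = 368000 Pa.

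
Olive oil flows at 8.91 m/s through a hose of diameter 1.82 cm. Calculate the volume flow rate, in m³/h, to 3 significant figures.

Q = 8.34 m³/h

Q = A·v = 0.000260 m² × 8.91 m/s = 0.00232 m³/s.
Converting: 0.00232 m³/s × 3600 = 8.34 m³/h.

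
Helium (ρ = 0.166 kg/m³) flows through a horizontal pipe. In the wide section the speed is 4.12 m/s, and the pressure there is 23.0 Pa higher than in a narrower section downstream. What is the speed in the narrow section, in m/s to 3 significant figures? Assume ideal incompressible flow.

Along the level pipe P + ½ρv² is conserved, hence v₂² = v₁² + 2(P₁ − P₂)/ρ.
v₂ = √(4.12² + 2·23.0/0.166) = √(17.0 + 277) = 17.1 m/s.

v₂ ≈ 17.1 m/s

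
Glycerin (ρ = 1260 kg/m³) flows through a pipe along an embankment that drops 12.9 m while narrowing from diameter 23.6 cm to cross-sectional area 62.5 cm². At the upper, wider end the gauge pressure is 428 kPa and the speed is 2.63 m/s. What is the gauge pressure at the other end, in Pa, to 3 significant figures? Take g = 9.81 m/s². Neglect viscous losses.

Continuity gives A₁v₁ = A₂v₂, so v₂ = (437 cm²)/(62.5 cm²) × 2.63 m/s = 18.4 m/s.
Applying Bernoulli between the two ends and solving for P₂: P₂ = P₁ + ½ρ(v₁² − v₂²) − ρgΔh.
P₂ = 428000 + ½·1260·(2.63² − 18.4²) − 1260·9.81·(−12.9) = 428000 + (-209000) − (-159000) = 378000 Pa.

P₂ = 378000 Pa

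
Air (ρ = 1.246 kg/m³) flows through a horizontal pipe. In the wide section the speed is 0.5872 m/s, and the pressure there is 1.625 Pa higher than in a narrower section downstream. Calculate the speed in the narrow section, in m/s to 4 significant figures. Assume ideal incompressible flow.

v₂ ≈ 1.718 m/s

With h₁ = h₂, rearranging Bernoulli gives v₂ = √(v₁² + 2ΔP/ρ).
v₂ = √(0.5872² + 2·1.625/1.246) = √(0.3448 + 2.608) = 1.718 m/s.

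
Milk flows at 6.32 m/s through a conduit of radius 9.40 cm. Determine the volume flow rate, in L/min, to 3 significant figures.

Q = 10500 L/min

Q = A·v = 0.0278 m² × 6.32 m/s = 0.175 m³/s.
Converting: 0.175 m³/s × 60000 = 10500 L/min.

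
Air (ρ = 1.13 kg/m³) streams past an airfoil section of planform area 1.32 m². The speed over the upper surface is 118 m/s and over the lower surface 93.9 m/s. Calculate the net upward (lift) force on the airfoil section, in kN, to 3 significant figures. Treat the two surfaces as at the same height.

3.81 kN

From P + ½ρv² = const at equal height, P_low − P_up = ½ρ(v_up² − v_low²).
ΔP = ½·1.13·(118² − 93.9²) = 2890 Pa.
Lift = ΔP · A = 2890 × 1.32 = 3810 N.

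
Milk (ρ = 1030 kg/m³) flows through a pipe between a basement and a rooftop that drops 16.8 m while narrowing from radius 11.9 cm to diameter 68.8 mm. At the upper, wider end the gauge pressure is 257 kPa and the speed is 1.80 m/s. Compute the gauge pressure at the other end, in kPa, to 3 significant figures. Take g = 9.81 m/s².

By continuity, v₂ = v₁·A₁/A₂ = 1.80·(445/37.2) = 21.5 m/s.
Bernoulli: P₁ + ½ρv₁² + ρg h₁ = P₂ + ½ρv₂² + ρg h₂, so P₂ = P₁ + ½ρ(v₁² − v₂²) − ρg(h₂ − h₁).
P₂ = 257000 + ½·1030·(1.80² − 21.5²) − 1030·9.81·(−16.8) = 257000 + (-237000) − (-170000) = 189000 Pa.

P₂ = 189 kPa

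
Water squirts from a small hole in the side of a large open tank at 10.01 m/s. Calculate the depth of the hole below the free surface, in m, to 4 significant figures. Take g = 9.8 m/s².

5.112 m

Inverting v = √(2gh) gives h = v² / 2g.
h = 10.01²/(2·9.8) = 100.2/19.60 = 5.112 m.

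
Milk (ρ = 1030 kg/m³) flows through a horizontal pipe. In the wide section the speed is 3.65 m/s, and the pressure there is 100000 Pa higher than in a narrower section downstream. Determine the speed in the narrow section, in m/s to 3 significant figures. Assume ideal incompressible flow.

14.4 m/s

With h₁ = h₂, rearranging Bernoulli gives v₂ = √(v₁² + 2ΔP/ρ).
v₂ = √(3.65² + 2·100000/1030) = √(13.3 + 194) = 14.4 m/s.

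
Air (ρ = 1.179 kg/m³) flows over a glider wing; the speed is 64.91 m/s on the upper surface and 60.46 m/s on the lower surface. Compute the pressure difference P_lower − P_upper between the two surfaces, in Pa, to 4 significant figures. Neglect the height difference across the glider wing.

Bernoulli (same height): P_lower − P_upper = ½ρ(v_upper² − v_lower²).
ΔP = ½·1.179·(64.91² − 60.46²) = 328.9 Pa.

ΔP = 328.9 Pa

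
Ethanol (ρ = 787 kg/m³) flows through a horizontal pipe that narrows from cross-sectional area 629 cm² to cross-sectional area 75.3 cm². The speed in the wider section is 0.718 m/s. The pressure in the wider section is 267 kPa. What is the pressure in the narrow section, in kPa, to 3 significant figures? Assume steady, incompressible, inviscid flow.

By continuity, v₂ = v₁·A₁/A₂ = 0.718·(629/75.3) = 6.00 m/s.
Along the horizontal streamline, P + ½ρv² is constant.
P₂ = P₁ − ½ρ(v₂² − v₁²) = 267000 − ½·787·(6.00² − 0.718²) = 267000 − 14000 = 253000 Pa.

P₂ = 253 kPa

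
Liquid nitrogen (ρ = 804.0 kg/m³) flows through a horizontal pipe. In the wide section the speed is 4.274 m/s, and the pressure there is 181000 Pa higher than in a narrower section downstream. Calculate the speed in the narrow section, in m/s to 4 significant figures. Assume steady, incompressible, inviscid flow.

With h₁ = h₂, rearranging Bernoulli gives v₂ = √(v₁² + 2ΔP/ρ).
v₂ = √(4.274² + 2·181000/804.0) = √(18.27 + 450.2) = 21.65 m/s.

v₂ = 21.65 m/s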